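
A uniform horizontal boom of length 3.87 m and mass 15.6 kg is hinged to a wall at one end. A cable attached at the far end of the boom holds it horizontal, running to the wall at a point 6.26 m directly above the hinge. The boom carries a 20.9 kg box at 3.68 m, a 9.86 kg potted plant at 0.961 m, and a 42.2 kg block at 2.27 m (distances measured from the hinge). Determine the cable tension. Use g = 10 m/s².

T ≈ 645 N

About the hinge:
Beam weight: 15.6 × 10 = 156 N down at 1.935 m → arm 1.935 m, τ = 156 × 1.935 = 301.9 N·m clockwise.
Box: 20.9 × 10 = 209 N down at 3.68 m → arm 3.68 m, τ = 209 × 3.68 = 769.1 N·m clockwise.
Potted plant: 9.86 × 10 = 98.6 N down at 0.961 m → arm 0.961 m, τ = 98.6 × 0.961 = 94.75 N·m clockwise.
Block: 42.2 × 10 = 422 N down at 2.27 m → arm 2.27 m, τ = 422 × 2.27 = 957.9 N·m clockwise.
Total clockwise load moment = 2124 N·m.
The cable tension T acts at 3.87 m; only its component perpendicular to the boom, T sinθ, produces torque. sinθ = h/√(h²+d²) = 6.26/√(6.26²+3.87²) = 0.8506.
Balancing moments: T × 3.87 × 0.8506 = 2124, giving T = 2124 / 3.292 = 645 N.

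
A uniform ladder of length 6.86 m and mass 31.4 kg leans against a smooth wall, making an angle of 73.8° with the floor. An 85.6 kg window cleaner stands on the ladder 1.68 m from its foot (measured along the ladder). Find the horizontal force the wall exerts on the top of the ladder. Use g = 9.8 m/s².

N_wall ≈ 104 N

Sum moments about the foot of the ladder (the floor normal and friction both act there and drop out).
Ladder weight 31.4×9.8 = 307.7 N acts at 3.43 m along the ladder; its horizontal arm is 3.43·cos73.8° = 0.9569 m → τ = 294.4 N·m clockwise.
Window cleaner: 85.6×9.8 = 838.9 N at 1.68 m → arm 0.4687 m → τ = 393.2 N·m clockwise.
Wall normal N acts horizontally at the top; its moment arm is the height L sinθ = 6.86·sin73.8° = 6.588 m, counterclockwise.
For rotational equilibrium, N × 6.588 = 687.6, so N = 104 N.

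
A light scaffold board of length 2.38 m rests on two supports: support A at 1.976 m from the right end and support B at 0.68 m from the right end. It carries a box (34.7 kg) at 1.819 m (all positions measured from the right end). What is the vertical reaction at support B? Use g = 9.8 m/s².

R_B ≈ 41.2 N

Sum moments about support A (its reaction then has zero moment arm).
Box: 34.7 × 9.8 = 340.1 N down at 1.819 m → arm 0.157 m, τ = 340.1 × 0.157 = 53.4 N·m clockwise.
Net load moment about support A = 53.4 N·m clockwise.
Reaction R at support B is upward at 0.68 m, arm 1.296 m → moment R × 1.296 counterclockwise.
For rotational equilibrium, R × 1.296 = 53.4, so R = 41.2 N.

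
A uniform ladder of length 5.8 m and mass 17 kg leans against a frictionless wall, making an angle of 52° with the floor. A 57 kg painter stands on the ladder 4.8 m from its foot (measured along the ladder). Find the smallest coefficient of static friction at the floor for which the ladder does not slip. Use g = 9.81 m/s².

Sum moments about the foot of the ladder (the floor normal and friction both act there and drop out).
Ladder weight 17×9.81 = 166.8 N acts at 2.9 m along the ladder; its horizontal arm is 2.9·cos52° = 1.785 m → τ = 297.7 N·m clockwise.
Painter: 57×9.81 = 559.2 N at 4.8 m → arm 2.955 m → τ = 1652 N·m clockwise.
Wall normal N acts horizontally at the top; its moment arm is the height L sinθ = 5.8·sin52° = 4.57 m, counterclockwise.
For rotational equilibrium, N × 4.57 = 1950, so N = 426.7 N.
ΣFx = 0 ⇒ f = N_wall = 426.7 N. ΣFy = 0 ⇒ N_floor = 726 N.
μ_min = f / N_floor = 426.7 / 726 = 0.588.

μ_min ≈ 0.588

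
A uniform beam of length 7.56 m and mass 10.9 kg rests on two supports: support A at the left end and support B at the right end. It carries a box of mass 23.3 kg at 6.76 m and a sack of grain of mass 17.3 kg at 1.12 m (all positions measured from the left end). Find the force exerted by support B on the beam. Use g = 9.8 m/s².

Sum moments about support A (its reaction then has zero moment arm).
Beam weight: 10.9 × 9.8 = 106.8 N down at 3.78 m → arm 3.78 m, τ = 106.8 × 3.78 = 403.7 N·m clockwise.
Box: 23.3 × 9.8 = 228.3 N down at 6.76 m → arm 6.76 m, τ = 228.3 × 6.76 = 1543 N·m clockwise.
Sack of grain: 17.3 × 9.8 = 169.5 N down at 1.12 m → arm 1.12 m, τ = 169.5 × 1.12 = 189.8 N·m clockwise.
Net load moment about support A = 2136 N·m clockwise.
Reaction R at support B is upward at 7.56 m, arm 7.56 m → moment R × 7.56 counterclockwise.
Setting net torque to zero: R × 7.56 = 2136 → R = 283 N.

R_B ≈ 283 N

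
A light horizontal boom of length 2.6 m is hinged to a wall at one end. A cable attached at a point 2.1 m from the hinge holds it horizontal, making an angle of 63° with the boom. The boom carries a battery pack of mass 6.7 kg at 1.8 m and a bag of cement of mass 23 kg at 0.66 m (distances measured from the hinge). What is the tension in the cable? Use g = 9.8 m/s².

Taking torques about the hinge:
Battery pack: 6.7 × 9.8 = 65.66 N down at 1.8 m → arm 1.8 m, τ = 65.66 × 1.8 = 118.2 N·m clockwise.
Bag of cement: 23 × 9.8 = 225.4 N down at 0.66 m → arm 0.66 m, τ = 225.4 × 0.66 = 148.8 N·m clockwise.
Total clockwise load moment = 267 N·m.
The cable tension T acts at 2.1 m; only its component perpendicular to the boom, T sinθ, produces torque. sin 63° = 0.891.
Balancing moments: T × 2.1 × 0.891 = 267, giving T = 267 / 1.871 = 143 N.

T ≈ 143 N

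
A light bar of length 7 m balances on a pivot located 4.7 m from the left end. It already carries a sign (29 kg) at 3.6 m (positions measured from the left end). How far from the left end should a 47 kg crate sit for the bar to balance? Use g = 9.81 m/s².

x ≈ 5.38 m from the left end

Take moments about the pivot (at 4.7 m from the left end).
Sign: 29 × 9.81 = 284.5 N down at 3.6 m → arm 1.1 m, τ = 284.5 × 1.1 = 313 N·m counterclockwise.
Net moment of existing loads = 313 N·m counterclockwise.
The crate weighs 47 × 9.81 = 461.1 N and must supply an equal clockwise moment, so its lever arm about the pivot is 313 / 461.1 = 0.679 m.
That puts it at 4.7 + 0.679 = 5.38 m from the left end.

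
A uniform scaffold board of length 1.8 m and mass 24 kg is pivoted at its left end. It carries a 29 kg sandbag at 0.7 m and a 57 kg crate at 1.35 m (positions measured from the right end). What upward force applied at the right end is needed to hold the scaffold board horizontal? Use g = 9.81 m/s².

Choose the left end as the axis so the unknown pivot reaction has zero arm there.
Beam weight: 24 × 9.81 = 235.4 N down at 0.9 m → arm 0.9 m, τ = 235.4 × 0.9 = 211.9 N·m clockwise.
Sandbag: 29 × 9.81 = 284.5 N down at 0.7 m → arm 1.1 m, τ = 284.5 × 1.1 = 313 N·m clockwise.
Crate: 57 × 9.81 = 559.2 N down at 1.35 m → arm 0.45 m, τ = 559.2 × 0.45 = 251.6 N·m clockwise.
Net moment of the loads = 776.5 N·m clockwise.
The upward force F acts at the right end, arm 1.8 m, giving F × 1.8 counterclockwise.
For rotational equilibrium, F × 1.8 = 776.5, so F = 776.5 / 1.8 = 431 N.

F ≈ 431 N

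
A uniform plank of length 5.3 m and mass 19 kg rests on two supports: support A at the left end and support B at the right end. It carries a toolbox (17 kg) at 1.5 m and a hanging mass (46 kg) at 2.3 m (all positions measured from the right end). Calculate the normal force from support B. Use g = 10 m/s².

About support A:
Beam weight: 19 × 10 = 190 N down at 2.65 m → arm 2.65 m, τ = 190 × 2.65 = 503.5 N·m clockwise.
Toolbox: 17 × 10 = 170 N down at 1.5 m → arm 3.8 m, τ = 170 × 3.8 = 646 N·m clockwise.
Hanging mass: 46 × 10 = 460 N down at 2.3 m → arm 3 m, τ = 460 × 3 = 1380 N·m clockwise.
Net load moment about support A = 2530 N·m clockwise.
Reaction R at support B is upward at 0 m, arm 5.3 m → moment R × 5.3 counterclockwise.
Στ = 0 ⇒ R × 5.3 = 2530 ⇒ R = 477 N.

R_B ≈ 477 N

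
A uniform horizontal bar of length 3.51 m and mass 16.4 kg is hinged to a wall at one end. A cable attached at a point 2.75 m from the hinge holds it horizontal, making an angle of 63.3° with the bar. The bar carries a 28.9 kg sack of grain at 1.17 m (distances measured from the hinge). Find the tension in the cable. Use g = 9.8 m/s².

T ≈ 250 N

Sum moments about the hinge (the unknown hinge reaction has zero arm there).
Beam weight: 16.4 × 9.8 = 160.7 N down at 1.755 m → arm 1.755 m, τ = 160.7 × 1.755 = 282 N·m clockwise.
Sack of grain: 28.9 × 9.8 = 283.2 N down at 1.17 m → arm 1.17 m, τ = 283.2 × 1.17 = 331.3 N·m clockwise.
Total clockwise load moment = 613.3 N·m.
The cable tension T acts at 2.75 m; only its component perpendicular to the bar, T sinθ, produces torque. sin 63.3° = 0.8934.
Στ = 0 ⇒ T × 2.75 × 0.8934 = 613.3 ⇒ T = 613.3 / 2.457 = 250 N.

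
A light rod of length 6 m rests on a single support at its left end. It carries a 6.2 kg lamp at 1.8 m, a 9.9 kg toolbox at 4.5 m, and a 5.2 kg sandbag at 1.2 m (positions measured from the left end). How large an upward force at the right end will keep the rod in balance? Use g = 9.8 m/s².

F ≈ 101 N

Taking torques about the left end:
Lamp: 6.2 × 9.8 = 60.76 N down at 1.8 m → arm 1.8 m, τ = 60.76 × 1.8 = 109.4 N·m clockwise.
Toolbox: 9.9 × 9.8 = 97.02 N down at 4.5 m → arm 4.5 m, τ = 97.02 × 4.5 = 436.6 N·m clockwise.
Sandbag: 5.2 × 9.8 = 50.96 N down at 1.2 m → arm 1.2 m, τ = 50.96 × 1.2 = 61.15 N·m clockwise.
Net moment of the loads = 607.1 N·m clockwise.
The upward force F acts at the right end, arm 6 m, giving F × 6 counterclockwise.
Balancing moments: F × 6 = 607.1, giving F = 607.1 / 6 = 101 N.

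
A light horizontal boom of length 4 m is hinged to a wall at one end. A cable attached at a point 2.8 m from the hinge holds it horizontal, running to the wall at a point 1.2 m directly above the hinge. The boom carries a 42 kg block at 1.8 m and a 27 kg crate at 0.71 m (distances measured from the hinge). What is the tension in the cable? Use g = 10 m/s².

About the hinge:
Block: 42 × 10 = 420 N down at 1.8 m → arm 1.8 m, τ = 420 × 1.8 = 756 N·m clockwise.
Crate: 27 × 10 = 270 N down at 0.71 m → arm 0.71 m, τ = 270 × 0.71 = 191.7 N·m clockwise.
Total clockwise load moment = 947.7 N·m.
The cable tension T acts at 2.8 m; only its component perpendicular to the boom, T sinθ, produces torque. sinθ = h/√(h²+d²) = 1.2/√(1.2²+2.8²) = 0.3939.
Balancing moments: T × 2.8 × 0.3939 = 947.7, giving T = 947.7 / 1.103 = 859 N.

T ≈ 859 N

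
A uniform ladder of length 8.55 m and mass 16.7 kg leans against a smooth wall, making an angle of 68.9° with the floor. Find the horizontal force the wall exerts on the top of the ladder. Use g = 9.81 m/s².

N_wall ≈ 31.6 N

Sum moments about the foot of the ladder (the floor normal and friction both act there and drop out).
Ladder weight 16.7×9.81 = 163.8 N acts at 4.275 m along the ladder; its horizontal arm is 4.275·cos68.9° = 1.539 m → τ = 252.1 N·m clockwise.
Wall normal N acts horizontally at the top; its moment arm is the height L sinθ = 8.55·sin68.9° = 7.977 m, counterclockwise.
Setting net torque to zero: N × 7.977 = 252.1 → N = 31.6 N.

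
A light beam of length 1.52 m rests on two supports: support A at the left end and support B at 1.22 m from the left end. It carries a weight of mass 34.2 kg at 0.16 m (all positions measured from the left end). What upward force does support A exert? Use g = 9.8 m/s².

R_A ≈ 291 N

Take moments about support B.
Weight: 34.2 × 9.8 = 335.2 N down at 0.16 m → arm 1.06 m, τ = 335.2 × 1.06 = 355.3 N·m counterclockwise.
Net load moment about support B = 355.3 N·m counterclockwise.
Reaction R at support A is upward at 0 m, arm 1.22 m → moment R × 1.22 clockwise.
Στ = 0 ⇒ R × 1.22 = 355.3 ⇒ R = 291 N.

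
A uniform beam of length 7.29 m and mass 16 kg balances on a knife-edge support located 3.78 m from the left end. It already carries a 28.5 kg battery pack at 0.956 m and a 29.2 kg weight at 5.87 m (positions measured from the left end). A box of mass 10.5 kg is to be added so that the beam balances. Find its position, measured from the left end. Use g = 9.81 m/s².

Taking torques about the knife-edge support (at 3.78 m from the left end):
Beam weight: 16 × 9.81 = 157 N down at 3.645 m → arm 0.135 m, τ = 157 × 0.135 = 21.2 N·m counterclockwise.
Battery pack: 28.5 × 9.81 = 279.6 N down at 0.956 m → arm 2.824 m, τ = 279.6 × 2.824 = 789.6 N·m counterclockwise.
Weight: 29.2 × 9.81 = 286.5 N down at 5.87 m → arm 2.09 m, τ = 286.5 × 2.09 = 598.8 N·m clockwise.
Net moment of existing loads = 212 N·m counterclockwise.
The box weighs 10.5 × 9.81 = 103 N and must supply an equal clockwise moment, so its lever arm about the knife-edge support is 212 / 103 = 2.06 m.
That puts it at 3.78 + 2.06 = 5.84 m from the left end.

x ≈ 5.84 m from the left end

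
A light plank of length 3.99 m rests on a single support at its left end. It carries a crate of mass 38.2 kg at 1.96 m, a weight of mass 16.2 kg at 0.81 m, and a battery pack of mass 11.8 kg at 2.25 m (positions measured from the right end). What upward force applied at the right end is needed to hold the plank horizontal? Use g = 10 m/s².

Take moments about the left end.
Crate: 38.2 × 10 = 382 N down at 1.96 m → arm 2.03 m, τ = 382 × 2.03 = 775.5 N·m clockwise.
Weight: 16.2 × 10 = 162 N down at 0.81 m → arm 3.18 m, τ = 162 × 3.18 = 515.2 N·m clockwise.
Battery pack: 11.8 × 10 = 118 N down at 2.25 m → arm 1.74 m, τ = 118 × 1.74 = 205.3 N·m clockwise.
Net moment of the loads = 1496 N·m clockwise.
The upward force F acts at the right end, arm 3.99 m, giving F × 3.99 counterclockwise.
Setting net torque to zero: F × 3.99 = 1496 → F = 1496 / 3.99 = 375 N.

F ≈ 375 N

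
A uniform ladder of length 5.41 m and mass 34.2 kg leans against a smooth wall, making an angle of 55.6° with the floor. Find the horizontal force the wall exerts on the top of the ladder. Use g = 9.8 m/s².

About the foot of the ladder:
Ladder weight 34.2×9.8 = 335.2 N acts at 2.705 m along the ladder; its horizontal arm is 2.705·cos55.6° = 1.528 m → τ = 512.2 N·m clockwise.
Wall normal N acts horizontally at the top; its moment arm is the height L sinθ = 5.41·sin55.6° = 4.464 m, counterclockwise.
For rotational equilibrium, N × 4.464 = 512.2, so N = 115 N.

N_wall ≈ 115 N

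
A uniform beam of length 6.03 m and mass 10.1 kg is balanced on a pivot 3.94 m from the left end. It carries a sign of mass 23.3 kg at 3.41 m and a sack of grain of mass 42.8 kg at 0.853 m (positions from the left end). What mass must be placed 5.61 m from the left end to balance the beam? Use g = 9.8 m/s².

m ≈ 92.1 kg

About the pivot (at 3.94 m from the left end):
Beam weight: 10.1 × 9.8 = 98.98 N down at 3.015 m → arm 0.925 m, τ = 98.98 × 0.925 = 91.56 N·m counterclockwise.
Sign: 23.3 × 9.8 = 228.3 N down at 3.41 m → arm 0.53 m, τ = 228.3 × 0.53 = 121 N·m counterclockwise.
Sack of grain: 42.8 × 9.8 = 419.4 N down at 0.853 m → arm 3.087 m, τ = 419.4 × 3.087 = 1295 N·m counterclockwise.
Net moment of known loads = 1508 N·m counterclockwise.
An unknown mass m at 5.61 m has arm 1.67 m; its moment is m·g·1.67 clockwise.
Setting net torque to zero: m × 9.8 × 1.67 = 1508 → m = 1508 / (9.8 × 1.67) = 92.1 kg.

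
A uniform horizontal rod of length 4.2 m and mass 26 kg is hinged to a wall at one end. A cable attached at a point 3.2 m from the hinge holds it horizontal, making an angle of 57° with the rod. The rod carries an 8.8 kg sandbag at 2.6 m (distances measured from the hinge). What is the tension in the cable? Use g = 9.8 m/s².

Sum moments about the hinge (the unknown hinge reaction has zero arm there).
Beam weight: 26 × 9.8 = 254.8 N down at 2.1 m → arm 2.1 m, τ = 254.8 × 2.1 = 535.1 N·m clockwise.
Sandbag: 8.8 × 9.8 = 86.24 N down at 2.6 m → arm 2.6 m, τ = 86.24 × 2.6 = 224.2 N·m clockwise.
Total clockwise load moment = 759.3 N·m.
The cable tension T acts at 3.2 m; only its component perpendicular to the rod, T sinθ, produces torque. sin 57° = 0.8387.
For rotational equilibrium, T × 3.2 × 0.8387 = 759.3, so T = 759.3 / 2.684 = 283 N.

T ≈ 283 N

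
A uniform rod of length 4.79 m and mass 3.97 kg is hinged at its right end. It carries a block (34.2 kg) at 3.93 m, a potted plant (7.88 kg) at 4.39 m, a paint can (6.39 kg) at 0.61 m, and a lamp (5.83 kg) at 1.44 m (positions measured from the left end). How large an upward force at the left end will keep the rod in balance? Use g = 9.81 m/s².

F ≈ 181 N

Taking torques about the right end:
Beam weight: 3.97 × 9.81 = 38.95 N down at 2.395 m → arm 2.395 m, τ = 38.95 × 2.395 = 93.29 N·m counterclockwise.
Block: 34.2 × 9.81 = 335.5 N down at 3.93 m → arm 0.86 m, τ = 335.5 × 0.86 = 288.5 N·m counterclockwise.
Potted plant: 7.88 × 9.81 = 77.3 N down at 4.39 m → arm 0.4 m, τ = 77.3 × 0.4 = 30.92 N·m counterclockwise.
Paint can: 6.39 × 9.81 = 62.69 N down at 0.61 m → arm 4.18 m, τ = 62.69 × 4.18 = 262 N·m counterclockwise.
Lamp: 5.83 × 9.81 = 57.19 N down at 1.44 m → arm 3.35 m, τ = 57.19 × 3.35 = 191.6 N·m counterclockwise.
Net moment of the loads = 866.3 N·m counterclockwise.
The upward force F acts at the left end, arm 4.79 m, giving F × 4.79 clockwise.
For rotational equilibrium, F × 4.79 = 866.3, so F = 866.3 / 4.79 = 181 N.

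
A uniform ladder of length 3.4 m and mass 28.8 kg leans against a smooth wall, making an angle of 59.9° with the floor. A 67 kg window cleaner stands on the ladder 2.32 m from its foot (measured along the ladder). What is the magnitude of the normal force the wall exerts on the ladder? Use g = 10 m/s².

Sum moments about the foot of the ladder (the floor normal and friction both act there and drop out).
Ladder weight 28.8×10 = 288 N acts at 1.7 m along the ladder; its horizontal arm is 1.7·cos59.9° = 0.8526 m → τ = 245.5 N·m clockwise.
Window cleaner: 67×10 = 670 N at 2.32 m → arm 1.164 m → τ = 779.9 N·m clockwise.
Wall normal N acts horizontally at the top; its moment arm is the height L sinθ = 3.4·sin59.9° = 2.942 m, counterclockwise.
Balancing moments: N × 2.942 = 1025, giving N = 348 N.

N_wall ≈ 348 N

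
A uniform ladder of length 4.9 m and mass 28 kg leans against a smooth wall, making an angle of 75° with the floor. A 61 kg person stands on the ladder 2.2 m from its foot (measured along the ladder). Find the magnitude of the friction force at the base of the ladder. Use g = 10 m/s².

Sum moments about the foot of the ladder (the floor normal and friction both act there and drop out).
Ladder weight 28×10 = 280 N acts at 2.45 m along the ladder; its horizontal arm is 2.45·cos75° = 0.6341 m → τ = 177.5 N·m clockwise.
Person: 61×10 = 610 N at 2.2 m → arm 0.5694 m → τ = 347.3 N·m clockwise.
Wall normal N acts horizontally at the top; its moment arm is the height L sinθ = 4.9·sin75° = 4.733 m, counterclockwise.
Balancing moments: N × 4.733 = 524.8, giving N = 111 N.
ΣFx = 0: friction at the foot balances the wall's push, so f = N_wall = 111 N.

f ≈ 111 N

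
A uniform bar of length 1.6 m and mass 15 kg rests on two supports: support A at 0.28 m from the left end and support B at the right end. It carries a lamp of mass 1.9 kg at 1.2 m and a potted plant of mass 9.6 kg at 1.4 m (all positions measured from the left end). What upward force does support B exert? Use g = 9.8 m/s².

Choose support A as the axis so its reaction then has zero moment arm.
Beam weight: 15 × 9.8 = 147 N down at 0.8 m → arm 0.52 m, τ = 147 × 0.52 = 76.44 N·m clockwise.
Lamp: 1.9 × 9.8 = 18.62 N down at 1.2 m → arm 0.92 m, τ = 18.62 × 0.92 = 17.13 N·m clockwise.
Potted plant: 9.6 × 9.8 = 94.08 N down at 1.4 m → arm 1.12 m, τ = 94.08 × 1.12 = 105.4 N·m clockwise.
Net load moment about support A = 199 N·m clockwise.
Reaction R at support B is upward at 1.6 m, arm 1.32 m → moment R × 1.32 counterclockwise.
Setting net torque to zero: R × 1.32 = 199 → R = 151 N.

R_B ≈ 151 N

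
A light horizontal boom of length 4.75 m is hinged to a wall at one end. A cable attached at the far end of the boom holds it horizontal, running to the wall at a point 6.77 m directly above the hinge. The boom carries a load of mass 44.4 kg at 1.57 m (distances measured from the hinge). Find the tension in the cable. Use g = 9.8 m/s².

T ≈ 176 N

Take moments about the hinge.
Load: 44.4 × 9.8 = 435.1 N down at 1.57 m → arm 1.57 m, τ = 435.1 × 1.57 = 683.1 N·m clockwise.
Total clockwise load moment = 683.1 N·m.
The cable tension T acts at 4.75 m; only its component perpendicular to the boom, T sinθ, produces torque. sinθ = h/√(h²+d²) = 6.77/√(6.77²+4.75²) = 0.8186.
Στ = 0 ⇒ T × 4.75 × 0.8186 = 683.1 ⇒ T = 683.1 / 3.888 = 176 N.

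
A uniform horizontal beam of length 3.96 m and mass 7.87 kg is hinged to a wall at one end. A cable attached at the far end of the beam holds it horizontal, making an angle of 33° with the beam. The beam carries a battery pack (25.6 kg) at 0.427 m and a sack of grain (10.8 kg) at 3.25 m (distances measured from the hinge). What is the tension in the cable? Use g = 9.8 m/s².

T ≈ 280 N

Taking torques about the hinge:
Beam weight: 7.87 × 9.8 = 77.13 N down at 1.98 m → arm 1.98 m, τ = 77.13 × 1.98 = 152.7 N·m clockwise.
Battery pack: 25.6 × 9.8 = 250.9 N down at 0.427 m → arm 0.427 m, τ = 250.9 × 0.427 = 107.1 N·m clockwise.
Sack of grain: 10.8 × 9.8 = 105.8 N down at 3.25 m → arm 3.25 m, τ = 105.8 × 3.25 = 343.8 N·m clockwise.
Total clockwise load moment = 603.6 N·m.
The cable tension T acts at 3.96 m; only its component perpendicular to the beam, T sinθ, produces torque. sin 33° = 0.5446.
Στ = 0 ⇒ T × 3.96 × 0.5446 = 603.6 ⇒ T = 603.6 / 2.157 = 280 N.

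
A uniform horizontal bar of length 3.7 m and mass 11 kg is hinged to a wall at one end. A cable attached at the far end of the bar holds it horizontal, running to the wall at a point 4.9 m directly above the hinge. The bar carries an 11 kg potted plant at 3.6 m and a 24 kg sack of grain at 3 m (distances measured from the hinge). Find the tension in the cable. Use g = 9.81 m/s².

T ≈ 438 N

About the hinge:
Beam weight: 11 × 9.81 = 107.9 N down at 1.85 m → arm 1.85 m, τ = 107.9 × 1.85 = 199.6 N·m clockwise.
Potted plant: 11 × 9.81 = 107.9 N down at 3.6 m → arm 3.6 m, τ = 107.9 × 3.6 = 388.4 N·m clockwise.
Sack of grain: 24 × 9.81 = 235.4 N down at 3 m → arm 3 m, τ = 235.4 × 3 = 706.2 N·m clockwise.
Total clockwise load moment = 1294 N·m.
The cable tension T acts at 3.7 m; only its component perpendicular to the bar, T sinθ, produces torque. sinθ = h/√(h²+d²) = 4.9/√(4.9²+3.7²) = 0.798.
Στ = 0 ⇒ T × 3.7 × 0.798 = 1294 ⇒ T = 1294 / 2.953 = 438 N.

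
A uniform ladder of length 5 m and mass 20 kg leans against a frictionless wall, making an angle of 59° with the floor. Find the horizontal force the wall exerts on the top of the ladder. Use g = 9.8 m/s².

N_wall ≈ 58.9 N

About the foot of the ladder:
Ladder weight 20×9.8 = 196 N acts at 2.5 m along the ladder; its horizontal arm is 2.5·cos59° = 1.288 m → τ = 252.4 N·m clockwise.
Wall normal N acts horizontally at the top; its moment arm is the height L sinθ = 5·sin59° = 4.286 m, counterclockwise.
Balancing moments: N × 4.286 = 252.4, giving N = 58.9 N.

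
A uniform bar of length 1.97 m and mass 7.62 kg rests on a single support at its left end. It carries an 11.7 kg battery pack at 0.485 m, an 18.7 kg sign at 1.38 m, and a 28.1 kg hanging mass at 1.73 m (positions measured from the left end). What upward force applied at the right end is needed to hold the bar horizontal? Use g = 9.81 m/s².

About the left end:
Beam weight: 7.62 × 9.81 = 74.75 N down at 0.985 m → arm 0.985 m, τ = 74.75 × 0.985 = 73.63 N·m clockwise.
Battery pack: 11.7 × 9.81 = 114.8 N down at 0.485 m → arm 0.485 m, τ = 114.8 × 0.485 = 55.68 N·m clockwise.
Sign: 18.7 × 9.81 = 183.4 N down at 1.38 m → arm 1.38 m, τ = 183.4 × 1.38 = 253.1 N·m clockwise.
Hanging mass: 28.1 × 9.81 = 275.7 N down at 1.73 m → arm 1.73 m, τ = 275.7 × 1.73 = 477 N·m clockwise.
Net moment of the loads = 859.4 N·m clockwise.
The upward force F acts at the right end, arm 1.97 m, giving F × 1.97 counterclockwise.
Balancing moments: F × 1.97 = 859.4, giving F = 859.4 / 1.97 = 436 N.

F ≈ 436 N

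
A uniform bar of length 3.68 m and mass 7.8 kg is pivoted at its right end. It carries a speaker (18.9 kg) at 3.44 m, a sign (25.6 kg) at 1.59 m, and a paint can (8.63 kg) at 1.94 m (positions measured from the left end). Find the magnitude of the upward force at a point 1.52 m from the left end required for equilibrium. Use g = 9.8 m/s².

F ≈ 397 N

Choose the right end as the axis so the unknown pivot reaction has zero arm there.
Beam weight: 7.8 × 9.8 = 76.44 N down at 1.84 m → arm 1.84 m, τ = 76.44 × 1.84 = 140.6 N·m counterclockwise.
Speaker: 18.9 × 9.8 = 185.2 N down at 3.44 m → arm 0.24 m, τ = 185.2 × 0.24 = 44.45 N·m counterclockwise.
Sign: 25.6 × 9.8 = 250.9 N down at 1.59 m → arm 2.09 m, τ = 250.9 × 2.09 = 524.4 N·m counterclockwise.
Paint can: 8.63 × 9.8 = 84.57 N down at 1.94 m → arm 1.74 m, τ = 84.57 × 1.74 = 147.2 N·m counterclockwise.
Net moment of the loads = 856.7 N·m counterclockwise.
The upward force F acts at a point 1.52 m from the left end, arm 2.16 m, giving F × 2.16 clockwise.
Balancing moments: F × 2.16 = 856.7, giving F = 856.7 / 2.16 = 397 N.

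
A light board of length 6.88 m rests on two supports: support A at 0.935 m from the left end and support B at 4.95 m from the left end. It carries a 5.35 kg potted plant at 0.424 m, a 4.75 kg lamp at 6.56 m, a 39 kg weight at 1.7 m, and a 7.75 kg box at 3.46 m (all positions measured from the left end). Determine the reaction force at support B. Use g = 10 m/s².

Choose support A as the axis so its reaction then has zero moment arm.
Potted plant: 5.35 × 10 = 53.5 N down at 0.424 m → arm 0.511 m, τ = 53.5 × 0.511 = 27.34 N·m counterclockwise.
Lamp: 4.75 × 10 = 47.5 N down at 6.56 m → arm 5.625 m, τ = 47.5 × 5.625 = 267.2 N·m clockwise.
Weight: 39 × 10 = 390 N down at 1.7 m → arm 0.765 m, τ = 390 × 0.765 = 298.4 N·m clockwise.
Box: 7.75 × 10 = 77.5 N down at 3.46 m → arm 2.525 m, τ = 77.5 × 2.525 = 195.7 N·m clockwise.
Net load moment about support A = 734 N·m clockwise.
Reaction R at support B is upward at 4.95 m, arm 4.015 m → moment R × 4.015 counterclockwise.
Στ = 0 ⇒ R × 4.015 = 734 ⇒ R = 183 N.

R_B ≈ 183 N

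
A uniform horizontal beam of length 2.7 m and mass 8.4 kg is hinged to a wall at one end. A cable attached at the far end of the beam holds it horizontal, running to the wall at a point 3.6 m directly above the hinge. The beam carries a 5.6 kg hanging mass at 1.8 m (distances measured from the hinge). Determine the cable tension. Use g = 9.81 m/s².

T ≈ 97.3 N

Taking torques about the hinge:
Beam weight: 8.4 × 9.81 = 82.4 N down at 1.35 m → arm 1.35 m, τ = 82.4 × 1.35 = 111.2 N·m clockwise.
Hanging mass: 5.6 × 9.81 = 54.94 N down at 1.8 m → arm 1.8 m, τ = 54.94 × 1.8 = 98.89 N·m clockwise.
Total clockwise load moment = 210.1 N·m.
The cable tension T acts at 2.7 m; only its component perpendicular to the beam, T sinθ, produces torque. sinθ = h/√(h²+d²) = 3.6/√(3.6²+2.7²) = 0.8.
Setting net torque to zero: T × 2.7 × 0.8 = 210.1 → T = 210.1 / 2.16 = 97.3 N.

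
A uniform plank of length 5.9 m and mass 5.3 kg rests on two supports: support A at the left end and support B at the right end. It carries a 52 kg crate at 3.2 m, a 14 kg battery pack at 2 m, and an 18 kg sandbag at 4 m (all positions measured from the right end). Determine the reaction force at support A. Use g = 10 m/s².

R_A ≈ 478 N

Sum moments about support B (its reaction then has zero moment arm).
Beam weight: 5.3 × 10 = 53 N down at 2.95 m → arm 2.95 m, τ = 53 × 2.95 = 156.4 N·m counterclockwise.
Crate: 52 × 10 = 520 N down at 3.2 m → arm 3.2 m, τ = 520 × 3.2 = 1664 N·m counterclockwise.
Battery pack: 14 × 10 = 140 N down at 2 m → arm 2 m, τ = 140 × 2 = 280 N·m counterclockwise.
Sandbag: 18 × 10 = 180 N down at 4 m → arm 4 m, τ = 180 × 4 = 720 N·m counterclockwise.
Net load moment about support B = 2820 N·m counterclockwise.
Reaction R at support A is upward at 5.9 m, arm 5.9 m → moment R × 5.9 clockwise.
Balancing moments: R × 5.9 = 2820, giving R = 478 N.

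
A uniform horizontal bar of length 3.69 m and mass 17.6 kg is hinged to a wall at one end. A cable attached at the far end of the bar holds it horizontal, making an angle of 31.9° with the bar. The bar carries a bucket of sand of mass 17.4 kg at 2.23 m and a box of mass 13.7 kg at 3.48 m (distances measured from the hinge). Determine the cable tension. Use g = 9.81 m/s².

Taking torques about the hinge:
Beam weight: 17.6 × 9.81 = 172.7 N down at 1.845 m → arm 1.845 m, τ = 172.7 × 1.845 = 318.6 N·m clockwise.
Bucket of sand: 17.4 × 9.81 = 170.7 N down at 2.23 m → arm 2.23 m, τ = 170.7 × 2.23 = 380.7 N·m clockwise.
Box: 13.7 × 9.81 = 134.4 N down at 3.48 m → arm 3.48 m, τ = 134.4 × 3.48 = 467.7 N·m clockwise.
Total clockwise load moment = 1167 N·m.
The cable tension T acts at 3.69 m; only its component perpendicular to the bar, T sinθ, produces torque. sin 31.9° = 0.5284.
Setting net torque to zero: T × 3.69 × 0.5284 = 1167 → T = 1167 / 1.95 = 598 N.

T ≈ 598 N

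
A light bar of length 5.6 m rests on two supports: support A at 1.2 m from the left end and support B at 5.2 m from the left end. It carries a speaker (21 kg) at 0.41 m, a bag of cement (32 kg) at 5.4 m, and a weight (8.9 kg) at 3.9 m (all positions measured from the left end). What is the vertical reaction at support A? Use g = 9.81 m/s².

R_A ≈ 259 N

Taking torques about support B:
Speaker: 21 × 9.81 = 206 N down at 0.41 m → arm 4.79 m, τ = 206 × 4.79 = 986.7 N·m counterclockwise.
Bag of cement: 32 × 9.81 = 313.9 N down at 5.4 m → arm 0.2 m, τ = 313.9 × 0.2 = 62.78 N·m clockwise.
Weight: 8.9 × 9.81 = 87.31 N down at 3.9 m → arm 1.3 m, τ = 87.31 × 1.3 = 113.5 N·m counterclockwise.
Net load moment about support B = 1037 N·m counterclockwise.
Reaction R at support A is upward at 1.2 m, arm 4 m → moment R × 4 clockwise.
For rotational equilibrium, R × 4 = 1037, so R = 259 N.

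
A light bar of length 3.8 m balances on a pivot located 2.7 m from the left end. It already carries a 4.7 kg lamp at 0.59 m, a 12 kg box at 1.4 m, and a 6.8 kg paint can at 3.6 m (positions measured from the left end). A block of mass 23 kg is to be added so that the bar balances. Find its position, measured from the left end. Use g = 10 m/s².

Taking torques about the pivot (at 2.7 m from the left end):
Lamp: 4.7 × 10 = 47 N down at 0.59 m → arm 2.11 m, τ = 47 × 2.11 = 99.17 N·m counterclockwise.
Box: 12 × 10 = 120 N down at 1.4 m → arm 1.3 m, τ = 120 × 1.3 = 156 N·m counterclockwise.
Paint can: 6.8 × 10 = 68 N down at 3.6 m → arm 0.9 m, τ = 68 × 0.9 = 61.2 N·m clockwise.
Net moment of existing loads = 194 N·m counterclockwise.
The block weighs 23 × 10 = 230 N and must supply an equal clockwise moment, so its lever arm about the pivot is 194 / 230 = 0.843 m.
That puts it at 2.7 + 0.843 = 3.54 m from the left end.

x ≈ 3.54 m from the left end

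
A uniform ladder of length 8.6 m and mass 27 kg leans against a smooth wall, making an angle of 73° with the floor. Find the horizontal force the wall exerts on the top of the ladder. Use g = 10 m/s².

N_wall ≈ 41.3 N

Choose the foot of the ladder as the axis so the floor normal and friction both act there and drop out.
Ladder weight 27×10 = 270 N acts at 4.3 m along the ladder; its horizontal arm is 4.3·cos73° = 1.257 m → τ = 339.4 N·m clockwise.
Wall normal N acts horizontally at the top; its moment arm is the height L sinθ = 8.6·sin73° = 8.224 m, counterclockwise.
Στ = 0 ⇒ N × 8.224 = 339.4 ⇒ N = 41.3 N.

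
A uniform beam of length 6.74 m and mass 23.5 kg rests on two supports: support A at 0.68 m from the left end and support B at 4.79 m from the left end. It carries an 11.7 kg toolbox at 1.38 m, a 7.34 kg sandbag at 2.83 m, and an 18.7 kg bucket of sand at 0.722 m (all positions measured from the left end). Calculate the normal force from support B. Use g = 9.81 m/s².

R_B ≈ 210 N

About support A:
Beam weight: 23.5 × 9.81 = 230.5 N down at 3.37 m → arm 2.69 m, τ = 230.5 × 2.69 = 620 N·m clockwise.
Toolbox: 11.7 × 9.81 = 114.8 N down at 1.38 m → arm 0.7 m, τ = 114.8 × 0.7 = 80.36 N·m clockwise.
Sandbag: 7.34 × 9.81 = 72.01 N down at 2.83 m → arm 2.15 m, τ = 72.01 × 2.15 = 154.8 N·m clockwise.
Bucket of sand: 18.7 × 9.81 = 183.4 N down at 0.722 m → arm 0.042 m, τ = 183.4 × 0.042 = 7.703 N·m clockwise.
Net load moment about support A = 862.9 N·m clockwise.
Reaction R at support B is upward at 4.79 m, arm 4.11 m → moment R × 4.11 counterclockwise.
Balancing moments: R × 4.11 = 862.9, giving R = 210 N.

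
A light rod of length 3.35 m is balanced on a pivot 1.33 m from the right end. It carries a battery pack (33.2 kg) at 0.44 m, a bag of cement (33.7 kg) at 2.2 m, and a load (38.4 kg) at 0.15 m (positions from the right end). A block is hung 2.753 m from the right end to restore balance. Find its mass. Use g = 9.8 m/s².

Sum moments about the pivot (at 1.33 m from the right end) (the support reaction has zero arm there).
Battery pack: 33.2 × 9.8 = 325.4 N down at 0.44 m → arm 0.89 m, τ = 325.4 × 0.89 = 289.6 N·m clockwise.
Bag of cement: 33.7 × 9.8 = 330.3 N down at 2.2 m → arm 0.87 m, τ = 330.3 × 0.87 = 287.4 N·m counterclockwise.
Load: 38.4 × 9.8 = 376.3 N down at 0.15 m → arm 1.18 m, τ = 376.3 × 1.18 = 444 N·m clockwise.
Net moment of known loads = 446.2 N·m clockwise.
An unknown mass m at 2.753 m has arm 1.423 m; its moment is m·g·1.423 counterclockwise.
Balancing moments: m × 9.8 × 1.423 = 446.2, giving m = 446.2 / (9.8 × 1.423) = 32 kg.

m ≈ 32 kg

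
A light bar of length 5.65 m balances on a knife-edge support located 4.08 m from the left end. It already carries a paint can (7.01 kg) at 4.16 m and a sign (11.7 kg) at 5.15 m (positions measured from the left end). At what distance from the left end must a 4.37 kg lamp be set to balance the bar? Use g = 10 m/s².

x ≈ 1.09 m from the left end

Take moments about the knife-edge support (at 4.08 m from the left end).
Paint can: 7.01 × 10 = 70.1 N down at 4.16 m → arm 0.08 m, τ = 70.1 × 0.08 = 5.608 N·m clockwise.
Sign: 11.7 × 10 = 117 N down at 5.15 m → arm 1.07 m, τ = 117 × 1.07 = 125.2 N·m clockwise.
Net moment of existing loads = 130.8 N·m clockwise.
The lamp weighs 4.37 × 10 = 43.7 N and must supply an equal counterclockwise moment, so its lever arm about the knife-edge support is 130.8 / 43.7 = 2.99 m.
That puts it at 4.08 − 2.99 = 1.09 m from the left end.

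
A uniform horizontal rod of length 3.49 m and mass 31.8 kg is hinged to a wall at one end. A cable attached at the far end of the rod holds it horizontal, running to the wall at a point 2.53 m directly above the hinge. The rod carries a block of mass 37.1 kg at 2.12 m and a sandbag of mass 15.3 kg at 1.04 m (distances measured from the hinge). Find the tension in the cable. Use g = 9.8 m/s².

T ≈ 718 N

Taking torques about the hinge:
Beam weight: 31.8 × 9.8 = 311.6 N down at 1.745 m → arm 1.745 m, τ = 311.6 × 1.745 = 543.7 N·m clockwise.
Block: 37.1 × 9.8 = 363.6 N down at 2.12 m → arm 2.12 m, τ = 363.6 × 2.12 = 770.8 N·m clockwise.
Sandbag: 15.3 × 9.8 = 149.9 N down at 1.04 m → arm 1.04 m, τ = 149.9 × 1.04 = 155.9 N·m clockwise.
Total clockwise load moment = 1470 N·m.
The cable tension T acts at 3.49 m; only its component perpendicular to the rod, T sinθ, produces torque. sinθ = h/√(h²+d²) = 2.53/√(2.53²+3.49²) = 0.5869.
Setting net torque to zero: T × 3.49 × 0.5869 = 1470 → T = 1470 / 2.048 = 718 N.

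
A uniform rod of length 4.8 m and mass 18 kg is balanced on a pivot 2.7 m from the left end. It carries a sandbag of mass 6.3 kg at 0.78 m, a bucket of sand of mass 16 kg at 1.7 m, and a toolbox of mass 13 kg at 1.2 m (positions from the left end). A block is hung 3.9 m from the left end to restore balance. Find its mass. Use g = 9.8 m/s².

Take moments about the pivot (at 2.7 m from the left end).
Beam weight: 18 × 9.8 = 176.4 N down at 2.4 m → arm 0.3 m, τ = 176.4 × 0.3 = 52.92 N·m counterclockwise.
Sandbag: 6.3 × 9.8 = 61.74 N down at 0.78 m → arm 1.92 m, τ = 61.74 × 1.92 = 118.5 N·m counterclockwise.
Bucket of sand: 16 × 9.8 = 156.8 N down at 1.7 m → arm 1 m, τ = 156.8 × 1 = 156.8 N·m counterclockwise.
Toolbox: 13 × 9.8 = 127.4 N down at 1.2 m → arm 1.5 m, τ = 127.4 × 1.5 = 191.1 N·m counterclockwise.
Net moment of known loads = 519.3 N·m counterclockwise.
An unknown mass m at 3.9 m has arm 1.2 m; its moment is m·g·1.2 clockwise.
Setting net torque to zero: m × 9.8 × 1.2 = 519.3 → m = 519.3 / (9.8 × 1.2) = 44.2 kg.

m ≈ 44.2 kg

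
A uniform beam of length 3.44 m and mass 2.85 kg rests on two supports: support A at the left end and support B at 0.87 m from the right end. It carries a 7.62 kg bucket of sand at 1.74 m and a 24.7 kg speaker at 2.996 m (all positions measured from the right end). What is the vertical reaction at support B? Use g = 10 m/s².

Take moments about support A.
Beam weight: 2.85 × 10 = 28.5 N down at 1.72 m → arm 1.72 m, τ = 28.5 × 1.72 = 49.02 N·m clockwise.
Bucket of sand: 7.62 × 10 = 76.2 N down at 1.74 m → arm 1.7 m, τ = 76.2 × 1.7 = 129.5 N·m clockwise.
Speaker: 24.7 × 10 = 247 N down at 2.996 m → arm 0.444 m, τ = 247 × 0.444 = 109.7 N·m clockwise.
Net load moment about support A = 288.2 N·m clockwise.
Reaction R at support B is upward at 0.87 m, arm 2.57 m → moment R × 2.57 counterclockwise.
Balancing moments: R × 2.57 = 288.2, giving R = 112 N.

R_B ≈ 112 N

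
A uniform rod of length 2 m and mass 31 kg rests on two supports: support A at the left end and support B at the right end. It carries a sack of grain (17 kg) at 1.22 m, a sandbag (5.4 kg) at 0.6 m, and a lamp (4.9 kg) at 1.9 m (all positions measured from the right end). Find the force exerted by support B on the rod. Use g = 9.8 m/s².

R_B ≈ 256 N

Take moments about support A.
Beam weight: 31 × 9.8 = 303.8 N down at 1 m → arm 1 m, τ = 303.8 × 1 = 303.8 N·m clockwise.
Sack of grain: 17 × 9.8 = 166.6 N down at 1.22 m → arm 0.78 m, τ = 166.6 × 0.78 = 129.9 N·m clockwise.
Sandbag: 5.4 × 9.8 = 52.92 N down at 0.6 m → arm 1.4 m, τ = 52.92 × 1.4 = 74.09 N·m clockwise.
Lamp: 4.9 × 9.8 = 48.02 N down at 1.9 m → arm 0.1 m, τ = 48.02 × 0.1 = 4.802 N·m clockwise.
Net load moment about support A = 512.6 N·m clockwise.
Reaction R at support B is upward at 0 m, arm 2 m → moment R × 2 counterclockwise.
Balancing moments: R × 2 = 512.6, giving R = 256 N.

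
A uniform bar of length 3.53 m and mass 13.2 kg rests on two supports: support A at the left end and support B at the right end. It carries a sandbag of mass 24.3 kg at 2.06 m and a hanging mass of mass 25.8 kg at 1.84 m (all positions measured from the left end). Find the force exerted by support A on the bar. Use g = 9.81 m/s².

R_A ≈ 285 N

Choose support B as the axis so its reaction then has zero moment arm.
Beam weight: 13.2 × 9.81 = 129.5 N down at 1.765 m → arm 1.765 m, τ = 129.5 × 1.765 = 228.6 N·m counterclockwise.
Sandbag: 24.3 × 9.81 = 238.4 N down at 2.06 m → arm 1.47 m, τ = 238.4 × 1.47 = 350.4 N·m counterclockwise.
Hanging mass: 25.8 × 9.81 = 253.1 N down at 1.84 m → arm 1.69 m, τ = 253.1 × 1.69 = 427.7 N·m counterclockwise.
Net load moment about support B = 1007 N·m counterclockwise.
Reaction R at support A is upward at 0 m, arm 3.53 m → moment R × 3.53 clockwise.
Balancing moments: R × 3.53 = 1007, giving R = 285 N.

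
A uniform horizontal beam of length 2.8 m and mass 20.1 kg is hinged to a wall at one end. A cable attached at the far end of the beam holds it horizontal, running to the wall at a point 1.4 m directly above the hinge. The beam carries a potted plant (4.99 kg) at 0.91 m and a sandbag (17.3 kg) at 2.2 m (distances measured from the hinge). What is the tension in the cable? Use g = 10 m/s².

Choose the hinge as the axis so the unknown hinge reaction has zero arm there.
Beam weight: 20.1 × 10 = 201 N down at 1.4 m → arm 1.4 m, τ = 201 × 1.4 = 281.4 N·m clockwise.
Potted plant: 4.99 × 10 = 49.9 N down at 0.91 m → arm 0.91 m, τ = 49.9 × 0.91 = 45.41 N·m clockwise.
Sandbag: 17.3 × 10 = 173 N down at 2.2 m → arm 2.2 m, τ = 173 × 2.2 = 380.6 N·m clockwise.
Total clockwise load moment = 707.4 N·m.
The cable tension T acts at 2.8 m; only its component perpendicular to the beam, T sinθ, produces torque. sinθ = h/√(h²+d²) = 1.4/√(1.4²+2.8²) = 0.4472.
For rotational equilibrium, T × 2.8 × 0.4472 = 707.4, so T = 707.4 / 1.252 = 565 N.

T ≈ 565 N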